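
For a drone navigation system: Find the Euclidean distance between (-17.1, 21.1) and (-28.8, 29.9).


dx=-11.7, dy=8.8
d^2 = (-11.7)^2 + 8.8^2 = 214.33
d = sqrt(214.33) = 14.64

14.64


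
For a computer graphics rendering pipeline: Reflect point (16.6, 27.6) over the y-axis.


Reflection over y-axis: (x,y) -> (-x,y)
(16.6, 27.6) -> (-16.6, 27.6)

(-16.6, 27.6)


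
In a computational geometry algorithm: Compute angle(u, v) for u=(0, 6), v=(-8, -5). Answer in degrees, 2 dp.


u.v = -30, |u| = sqrt(36) = 6, |v| = sqrt(89) = 9.434
cos(theta) = u.v/(|u||v|) = -30/sqrt(3204) = -0.529999
theta = acos(-0.529999) = 122.01 degrees

122.01 degrees


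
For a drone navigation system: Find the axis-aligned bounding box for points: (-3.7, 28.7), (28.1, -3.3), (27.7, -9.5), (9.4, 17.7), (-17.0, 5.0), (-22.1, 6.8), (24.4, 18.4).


x range: [-22.1, 28.1]
y range: [-9.5, 28.7]
Bounding box: (-22.1,-9.5) to (28.1,28.7)

(-22.1,-9.5) to (28.1,28.7)


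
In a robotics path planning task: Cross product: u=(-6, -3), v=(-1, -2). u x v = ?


u x v = u_x*v_y - u_y*v_x = (-6)*(-2) - (-3)*(-1)
= 12 - 3 = 9

9


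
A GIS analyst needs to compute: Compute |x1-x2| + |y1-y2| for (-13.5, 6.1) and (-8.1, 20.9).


|(-13.5)-(-8.1)| + |6.1-20.9| = 5.4 + 14.8 = 20.2

20.2


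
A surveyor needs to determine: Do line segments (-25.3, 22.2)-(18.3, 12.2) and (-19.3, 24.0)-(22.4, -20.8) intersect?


Cross products: d1=-343.86, d2=1192.42, d3=138.48, d4=-1397.8
d1*d2 < 0 and d3*d4 < 0? yes

Yes, they intersect


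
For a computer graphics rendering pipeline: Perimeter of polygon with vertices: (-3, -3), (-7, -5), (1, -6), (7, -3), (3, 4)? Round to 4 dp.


Sides: (-3, -3)->(-7, -5): sqrt(20) = 4.472136, (-7, -5)->(1, -6): sqrt(65) = 8.062258, (1, -6)->(7, -3): sqrt(45) = 6.708204, (7, -3)->(3, 4): sqrt(65) = 8.062258, (3, 4)->(-3, -3): sqrt(85) = 9.219544
Sum = 36.5244
Perimeter = 36.5244

36.5244


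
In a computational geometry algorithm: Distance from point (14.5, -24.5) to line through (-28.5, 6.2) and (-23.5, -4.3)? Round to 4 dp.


|cross product| = 298
|line direction| = sqrt(135.25) = 11.6297
Distance = 298/sqrt(135.25) = 25.624

25.624


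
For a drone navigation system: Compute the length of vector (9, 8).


|u| = sqrt(9^2 + 8^2) = sqrt(145) = 12.0416

12.0416


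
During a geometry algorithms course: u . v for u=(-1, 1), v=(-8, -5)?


u . v = u_x*v_x + u_y*v_y = (-1)*(-8) + 1*(-5)
= 8 + (-5) = 3

3


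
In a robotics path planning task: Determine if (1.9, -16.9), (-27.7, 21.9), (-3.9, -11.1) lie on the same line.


Cross product: ((-27.7)-1.9)*((-11.1)-(-16.9)) - (21.9-(-16.9))*((-3.9)-1.9)
= 53.36

No, not collinear


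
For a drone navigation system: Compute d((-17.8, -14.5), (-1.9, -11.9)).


dx=15.9, dy=2.6
d^2 = 15.9^2 + 2.6^2 = 259.57
d = sqrt(259.57) = 16.1112

16.1112


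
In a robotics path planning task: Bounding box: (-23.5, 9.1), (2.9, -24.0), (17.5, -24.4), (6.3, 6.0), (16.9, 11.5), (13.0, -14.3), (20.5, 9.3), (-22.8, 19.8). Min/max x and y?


x range: [-23.5, 20.5]
y range: [-24.4, 19.8]
Bounding box: (-23.5,-24.4) to (20.5,19.8)

(-23.5,-24.4) to (20.5,19.8)


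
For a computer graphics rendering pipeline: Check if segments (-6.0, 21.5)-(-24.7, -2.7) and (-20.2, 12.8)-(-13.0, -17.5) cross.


Cross products: d1=492.9, d2=-247.95, d3=-180.95, d4=559.9
d1*d2 < 0 and d3*d4 < 0? yes

Yes, they intersect


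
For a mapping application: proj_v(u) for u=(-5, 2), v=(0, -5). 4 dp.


u.v = -10, |v| = sqrt(25) = 5
Scalar projection = u.v / |v| = -10 / sqrt(25) = -2

-2


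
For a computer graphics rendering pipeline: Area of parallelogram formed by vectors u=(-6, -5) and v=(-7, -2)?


|u x v| = |(-6)*(-2) - (-5)*(-7)|
= |12 - 35| = 23

23


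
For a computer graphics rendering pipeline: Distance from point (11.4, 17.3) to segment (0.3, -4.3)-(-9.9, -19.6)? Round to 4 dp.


Project P onto AB: t = 0 (clamped to [0,1])
Closest point on segment: (0.3, -4.3)
Distance: 24.2852

24.2852


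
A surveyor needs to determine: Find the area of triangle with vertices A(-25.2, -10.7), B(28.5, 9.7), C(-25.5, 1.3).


Area = |x_A(y_B-y_C) + x_B(y_C-y_A) + x_C(y_A-y_B)|/2
= |(-211.68) + 342 + 520.2|/2
= 650.52/2 = 325.26

325.26


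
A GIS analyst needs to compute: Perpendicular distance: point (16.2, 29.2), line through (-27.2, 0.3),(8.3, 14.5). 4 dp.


|cross product| = 409.67
|line direction| = sqrt(1461.89) = 38.2347
Distance = 409.67/sqrt(1461.89) = 10.7146

10.7146


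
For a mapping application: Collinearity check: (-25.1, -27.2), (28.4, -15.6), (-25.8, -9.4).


Cross product: (28.4-(-25.1))*((-9.4)-(-27.2)) - ((-15.6)-(-27.2))*((-25.8)-(-25.1))
= 960.42

No, not collinear


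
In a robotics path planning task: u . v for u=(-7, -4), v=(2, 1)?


u . v = u_x*v_x + u_y*v_y = (-7)*2 + (-4)*1
= (-14) + (-4) = -18

-18


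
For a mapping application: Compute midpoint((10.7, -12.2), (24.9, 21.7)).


M = ((10.7+24.9)/2, ((-12.2)+21.7)/2)
= (17.8, 4.75)

(17.8, 4.75)


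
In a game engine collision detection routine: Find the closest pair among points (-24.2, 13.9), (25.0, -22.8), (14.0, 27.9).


d(P0,P1) = 61.3802, d(P0,P2) = 40.6846, d(P1,P2) = 51.8796
Closest: P0 and P2

Closest pair: (-24.2, 13.9) and (14.0, 27.9), distance = 40.6846


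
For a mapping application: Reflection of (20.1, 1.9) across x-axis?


Reflection over x-axis: (x,y) -> (x,-y)
(20.1, 1.9) -> (20.1, -1.9)

(20.1, -1.9)


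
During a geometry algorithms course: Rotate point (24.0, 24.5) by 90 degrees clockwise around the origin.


90° CW: (x,y) -> (y, -x)
(24,24.5) -> (24.5, -24)

(24.5, -24)


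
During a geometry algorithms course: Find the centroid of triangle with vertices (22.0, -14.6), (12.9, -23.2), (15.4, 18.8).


Centroid = ((x_A+x_B+x_C)/3, (y_A+y_B+y_C)/3)
= ((22+12.9+15.4)/3, ((-14.6)+(-23.2)+18.8)/3)
= (16.7667, -6.3333)

(16.7667, -6.3333)


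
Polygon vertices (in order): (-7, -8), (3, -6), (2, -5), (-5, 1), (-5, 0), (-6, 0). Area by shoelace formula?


Shoelace sum: ((-7)*(-6) - 3*(-8)) + (3*(-5) - 2*(-6)) + (2*1 - (-5)*(-5)) + ((-5)*0 - (-5)*1) + ((-5)*0 - (-6)*0) + ((-6)*(-8) - (-7)*0)
= 93
Area = |93|/2 = 46.5

46.5


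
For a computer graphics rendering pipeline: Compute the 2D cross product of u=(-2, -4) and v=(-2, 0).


u x v = u_x*v_y - u_y*v_x = (-2)*0 - (-4)*(-2)
= 0 - 8 = -8

-8


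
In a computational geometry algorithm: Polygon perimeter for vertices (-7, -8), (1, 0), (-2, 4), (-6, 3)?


Sides: (-7, -8)->(1, 0): sqrt(128) = 11.313708, (1, 0)->(-2, 4): sqrt(25) = 5, (-2, 4)->(-6, 3): sqrt(17) = 4.123106, (-6, 3)->(-7, -8): sqrt(122) = 11.045361
Sum = 31.482175
Perimeter = 31.4822

31.4822


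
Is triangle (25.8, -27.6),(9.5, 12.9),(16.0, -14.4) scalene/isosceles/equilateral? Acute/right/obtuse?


Side lengths squared: AB^2=1905.94, BC^2=787.54, CA^2=270.28
Sorted: [270.28, 787.54, 1905.94]
By sides: Scalene, By angles: Obtuse

Scalene, Obtuse


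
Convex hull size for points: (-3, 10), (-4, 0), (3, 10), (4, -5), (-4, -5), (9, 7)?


Convex hull vertices (CCW): (-4, -5), (4, -5), (9, 7), (3, 10), (-3, 10), (-4, 0)
Count = 6

6


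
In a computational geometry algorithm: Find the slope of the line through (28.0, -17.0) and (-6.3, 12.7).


slope = (y2-y1)/(x2-x1) = (12.7-(-17))/((-6.3)-28) = 29.7/(-34.3) = -0.8659

-0.8659


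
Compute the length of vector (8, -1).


|u| = sqrt(8^2 + (-1)^2) = sqrt(65) = 8.0623

8.0623


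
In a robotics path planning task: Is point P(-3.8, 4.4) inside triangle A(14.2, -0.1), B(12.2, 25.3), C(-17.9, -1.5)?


Cross products: AB x AP = 448.2, BC x BP = 200.29, CA x CP = 169.65
All same sign? yes

Yes, inside


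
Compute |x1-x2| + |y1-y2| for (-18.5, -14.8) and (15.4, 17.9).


|(-18.5)-15.4| + |(-14.8)-17.9| = 33.9 + 32.7 = 66.6

66.6


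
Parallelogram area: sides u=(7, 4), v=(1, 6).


|u x v| = |7*6 - 4*1|
= |42 - 4| = 38

38


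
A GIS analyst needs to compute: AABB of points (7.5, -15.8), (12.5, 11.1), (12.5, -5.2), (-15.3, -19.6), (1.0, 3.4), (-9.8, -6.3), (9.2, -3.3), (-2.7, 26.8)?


x range: [-15.3, 12.5]
y range: [-19.6, 26.8]
Bounding box: (-15.3,-19.6) to (12.5,26.8)

(-15.3,-19.6) to (12.5,26.8)


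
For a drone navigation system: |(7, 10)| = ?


|u| = sqrt(7^2 + 10^2) = sqrt(149) = 12.2066

12.2066


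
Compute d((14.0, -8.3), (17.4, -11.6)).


dx=3.4, dy=-3.3
d^2 = 3.4^2 + (-3.3)^2 = 22.45
d = sqrt(22.45) = 4.7381

4.7381


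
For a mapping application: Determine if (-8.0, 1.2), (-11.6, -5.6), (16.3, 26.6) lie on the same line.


Cross product: ((-11.6)-(-8))*(26.6-1.2) - ((-5.6)-1.2)*(16.3-(-8))
= 73.8

No, not collinear


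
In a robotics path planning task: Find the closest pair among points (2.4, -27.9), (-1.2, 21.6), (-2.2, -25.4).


d(P0,P1) = 49.6307, d(P0,P2) = 5.2355, d(P1,P2) = 47.0106
Closest: P0 and P2

Closest pair: (2.4, -27.9) and (-2.2, -25.4), distance = 5.2355


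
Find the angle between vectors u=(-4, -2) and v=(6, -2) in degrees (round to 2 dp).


u.v = -20, |u| = sqrt(20) = 4.4721, |v| = sqrt(40) = 6.3246
cos(theta) = u.v/(|u||v|) = -20/sqrt(800) = -0.707107
theta = acos(-0.707107) = 135 degrees

135 degrees


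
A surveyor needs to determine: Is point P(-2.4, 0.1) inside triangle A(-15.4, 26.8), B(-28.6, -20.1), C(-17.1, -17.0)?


Cross products: AB x AP = 962.14, BC x BP = 151.08, CA x CP = -614.79
All same sign? no

No, outside


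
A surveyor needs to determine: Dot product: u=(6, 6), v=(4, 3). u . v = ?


u . v = u_x*v_x + u_y*v_y = 6*4 + 6*3
= 24 + 18 = 42

42


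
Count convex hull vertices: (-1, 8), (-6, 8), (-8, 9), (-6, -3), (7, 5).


Convex hull vertices (CCW): (-8, 9), (-6, -3), (7, 5), (-1, 8)
Count = 4

4


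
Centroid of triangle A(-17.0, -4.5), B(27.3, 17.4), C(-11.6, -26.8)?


Centroid = ((x_A+x_B+x_C)/3, (y_A+y_B+y_C)/3)
= (((-17)+27.3+(-11.6))/3, ((-4.5)+17.4+(-26.8))/3)
= (-0.4333, -4.6333)

(-0.4333, -4.6333)


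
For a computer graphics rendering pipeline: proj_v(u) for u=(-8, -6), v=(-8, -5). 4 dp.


u.v = 94, |v| = sqrt(89) = 9.434
Scalar projection = u.v / |v| = 94 / sqrt(89) = 9.964

9.964


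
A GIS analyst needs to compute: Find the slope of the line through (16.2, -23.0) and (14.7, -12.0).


slope = (y2-y1)/(x2-x1) = ((-12)-(-23))/(14.7-16.2) = 11/(-1.5) = -7.3333

-7.3333


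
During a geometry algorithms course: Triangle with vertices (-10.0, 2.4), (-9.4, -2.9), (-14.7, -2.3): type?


Side lengths squared: AB^2=28.45, BC^2=28.45, CA^2=44.18
Sorted: [28.45, 28.45, 44.18]
By sides: Isosceles, By angles: Acute

Isosceles, Acute


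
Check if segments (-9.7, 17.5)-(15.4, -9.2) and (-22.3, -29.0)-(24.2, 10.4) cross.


Cross products: d1=1665.81, d2=-564.68, d3=-1503.57, d4=726.92
d1*d2 < 0 and d3*d4 < 0? yes

Yes, they intersect


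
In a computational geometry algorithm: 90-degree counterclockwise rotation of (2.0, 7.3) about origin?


90° CCW: (x,y) -> (-y, x)
(2,7.3) -> (-7.3, 2)

(-7.3, 2)


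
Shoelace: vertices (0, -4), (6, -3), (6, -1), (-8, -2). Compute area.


Shoelace sum: (0*(-3) - 6*(-4)) + (6*(-1) - 6*(-3)) + (6*(-2) - (-8)*(-1)) + ((-8)*(-4) - 0*(-2))
= 48
Area = |48|/2 = 24

24


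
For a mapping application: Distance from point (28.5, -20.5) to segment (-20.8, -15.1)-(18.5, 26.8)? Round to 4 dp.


Project P onto AB: t = 0.5185 (clamped to [0,1])
Closest point on segment: (-0.4214, 6.6268)
Distance: 39.6524

39.6524


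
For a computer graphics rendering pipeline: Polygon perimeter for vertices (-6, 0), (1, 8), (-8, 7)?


Sides: (-6, 0)->(1, 8): sqrt(113) = 10.630146, (1, 8)->(-8, 7): sqrt(82) = 9.055385, (-8, 7)->(-6, 0): sqrt(53) = 7.28011
Sum = 26.965641
Perimeter = 26.9656

26.9656


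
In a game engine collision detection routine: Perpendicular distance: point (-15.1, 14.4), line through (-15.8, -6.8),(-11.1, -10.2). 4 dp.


|cross product| = 102.02
|line direction| = sqrt(33.65) = 5.8009
Distance = 102.02/sqrt(33.65) = 17.587

17.587


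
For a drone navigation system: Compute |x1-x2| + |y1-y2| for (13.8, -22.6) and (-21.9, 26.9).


|13.8-(-21.9)| + |(-22.6)-26.9| = 35.7 + 49.5 = 85.2

85.2


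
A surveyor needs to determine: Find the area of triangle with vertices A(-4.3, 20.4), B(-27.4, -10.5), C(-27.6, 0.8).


Area = |x_A(y_B-y_C) + x_B(y_C-y_A) + x_C(y_A-y_B)|/2
= |48.59 + 537.04 + (-852.84)|/2
= 267.21/2 = 133.605

133.605


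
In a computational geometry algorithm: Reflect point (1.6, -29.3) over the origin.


Reflection over origin: (x,y) -> (-x,-y)
(1.6, -29.3) -> (-1.6, 29.3)

(-1.6, 29.3)


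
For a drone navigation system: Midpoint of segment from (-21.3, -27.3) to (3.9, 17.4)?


M = (((-21.3)+3.9)/2, ((-27.3)+17.4)/2)
= (-8.7, -4.95)

(-8.7, -4.95)


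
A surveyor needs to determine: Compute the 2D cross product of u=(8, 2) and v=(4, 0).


u x v = u_x*v_y - u_y*v_x = 8*0 - 2*4
= 0 - 8 = -8

-8


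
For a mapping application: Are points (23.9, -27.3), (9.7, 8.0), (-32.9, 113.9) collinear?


Cross product: (9.7-23.9)*(113.9-(-27.3)) - (8-(-27.3))*((-32.9)-23.9)
= 0

Yes, collinear


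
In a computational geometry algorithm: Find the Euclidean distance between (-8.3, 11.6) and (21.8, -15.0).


dx=30.1, dy=-26.6
d^2 = 30.1^2 + (-26.6)^2 = 1613.57
d = sqrt(1613.57) = 40.1693

40.1693


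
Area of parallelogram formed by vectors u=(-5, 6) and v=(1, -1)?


|u x v| = |(-5)*(-1) - 6*1|
= |5 - 6| = 1

1


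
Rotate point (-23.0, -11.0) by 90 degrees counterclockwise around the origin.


90° CCW: (x,y) -> (-y, x)
(-23,-11) -> (11, -23)

(11, -23)


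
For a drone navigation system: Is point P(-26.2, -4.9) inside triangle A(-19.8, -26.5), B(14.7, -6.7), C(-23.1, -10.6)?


Cross products: AB x AP = 871.92, BC x BP = -227.55, CA x CP = -30.48
All same sign? no

No, outside


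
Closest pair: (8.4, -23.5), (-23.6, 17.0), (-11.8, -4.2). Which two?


d(P0,P1) = 51.6164, d(P0,P2) = 27.938, d(P1,P2) = 24.2627
Closest: P1 and P2

Closest pair: (-23.6, 17.0) and (-11.8, -4.2), distance = 24.2627


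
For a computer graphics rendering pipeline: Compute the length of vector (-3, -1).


|u| = sqrt((-3)^2 + (-1)^2) = sqrt(10) = 3.1623

3.1623


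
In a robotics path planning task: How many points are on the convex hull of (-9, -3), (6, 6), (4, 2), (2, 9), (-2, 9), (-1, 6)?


Convex hull vertices (CCW): (-9, -3), (4, 2), (6, 6), (2, 9), (-2, 9)
Count = 5

5


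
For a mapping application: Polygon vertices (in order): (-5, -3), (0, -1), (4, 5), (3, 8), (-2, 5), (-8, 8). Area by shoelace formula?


Shoelace sum: ((-5)*(-1) - 0*(-3)) + (0*5 - 4*(-1)) + (4*8 - 3*5) + (3*5 - (-2)*8) + ((-2)*8 - (-8)*5) + ((-8)*(-3) - (-5)*8)
= 145
Area = |145|/2 = 72.5

72.5


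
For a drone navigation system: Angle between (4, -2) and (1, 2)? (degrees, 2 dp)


u.v = 0, |u| = sqrt(20) = 4.4721, |v| = sqrt(5) = 2.2361
cos(theta) = u.v/(|u||v|) = 0/sqrt(100) = 0
theta = acos(0) = 90 degrees

90 degrees


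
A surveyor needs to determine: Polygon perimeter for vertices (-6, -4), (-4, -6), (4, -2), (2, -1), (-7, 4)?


Sides: (-6, -4)->(-4, -6): sqrt(8) = 2.828427, (-4, -6)->(4, -2): sqrt(80) = 8.944272, (4, -2)->(2, -1): sqrt(5) = 2.236068, (2, -1)->(-7, 4): sqrt(106) = 10.29563, (-7, 4)->(-6, -4): sqrt(65) = 8.062258
Sum = 32.366655
Perimeter = 32.3667

32.3667


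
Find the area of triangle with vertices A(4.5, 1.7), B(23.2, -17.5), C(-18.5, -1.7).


Area = |x_A(y_B-y_C) + x_B(y_C-y_A) + x_C(y_A-y_B)|/2
= |(-71.1) + (-78.88) + (-355.2)|/2
= 505.18/2 = 252.59

252.59


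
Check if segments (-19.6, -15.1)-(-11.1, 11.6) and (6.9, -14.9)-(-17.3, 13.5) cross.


Cross products: d1=757.44, d2=-130.1, d3=-705.85, d4=181.69
d1*d2 < 0 and d3*d4 < 0? yes

Yes, they intersect


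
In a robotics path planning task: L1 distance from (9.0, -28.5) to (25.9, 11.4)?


|9-25.9| + |(-28.5)-11.4| = 16.9 + 39.9 = 56.8

56.8


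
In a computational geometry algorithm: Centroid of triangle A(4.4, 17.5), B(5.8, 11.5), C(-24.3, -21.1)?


Centroid = ((x_A+x_B+x_C)/3, (y_A+y_B+y_C)/3)
= ((4.4+5.8+(-24.3))/3, (17.5+11.5+(-21.1))/3)
= (-4.7, 2.6333)

(-4.7, 2.6333)


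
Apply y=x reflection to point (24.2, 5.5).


Reflection over y=x: (x,y) -> (y,x)
(24.2, 5.5) -> (5.5, 24.2)

(5.5, 24.2)


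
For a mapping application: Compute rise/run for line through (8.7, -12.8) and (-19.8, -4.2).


slope = (y2-y1)/(x2-x1) = ((-4.2)-(-12.8))/((-19.8)-8.7) = 8.6/(-28.5) = -0.3018

-0.3018


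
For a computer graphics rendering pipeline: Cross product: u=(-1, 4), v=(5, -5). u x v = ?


u x v = u_x*v_y - u_y*v_x = (-1)*(-5) - 4*5
= 5 - 20 = -15

-15


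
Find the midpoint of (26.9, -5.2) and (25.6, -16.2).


M = ((26.9+25.6)/2, ((-5.2)+(-16.2))/2)
= (26.25, -10.7)

(26.25, -10.7)


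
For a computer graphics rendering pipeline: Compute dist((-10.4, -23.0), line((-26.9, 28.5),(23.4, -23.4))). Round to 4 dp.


|cross product| = 1734.1
|line direction| = sqrt(5223.7) = 72.2752
Distance = 1734.1/sqrt(5223.7) = 23.993

23.993


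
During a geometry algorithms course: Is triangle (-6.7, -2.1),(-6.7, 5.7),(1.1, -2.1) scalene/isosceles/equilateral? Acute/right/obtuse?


Side lengths squared: AB^2=60.84, BC^2=121.68, CA^2=60.84
Sorted: [60.84, 60.84, 121.68]
By sides: Isosceles, By angles: Right

Isosceles, Right


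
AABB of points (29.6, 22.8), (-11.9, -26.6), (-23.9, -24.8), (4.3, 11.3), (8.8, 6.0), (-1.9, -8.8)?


x range: [-23.9, 29.6]
y range: [-26.6, 22.8]
Bounding box: (-23.9,-26.6) to (29.6,22.8)

(-23.9,-26.6) to (29.6,22.8)


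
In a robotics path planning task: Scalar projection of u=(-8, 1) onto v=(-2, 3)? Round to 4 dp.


u.v = 19, |v| = sqrt(13) = 3.6056
Scalar projection = u.v / |v| = 19 / sqrt(13) = 5.2697

5.2697


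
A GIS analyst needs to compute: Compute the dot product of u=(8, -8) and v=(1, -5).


u . v = u_x*v_x + u_y*v_y = 8*1 + (-8)*(-5)
= 8 + 40 = 48

48


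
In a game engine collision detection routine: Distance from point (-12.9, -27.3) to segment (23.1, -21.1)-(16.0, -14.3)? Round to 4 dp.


Project P onto AB: t = 1 (clamped to [0,1])
Closest point on segment: (16, -14.3)
Distance: 31.6893

31.6893


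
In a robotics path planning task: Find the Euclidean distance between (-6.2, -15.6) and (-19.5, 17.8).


dx=-13.3, dy=33.4
d^2 = (-13.3)^2 + 33.4^2 = 1292.45
d = sqrt(1292.45) = 35.9507

35.9507


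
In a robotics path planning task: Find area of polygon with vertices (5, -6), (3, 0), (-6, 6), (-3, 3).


Shoelace sum: (5*0 - 3*(-6)) + (3*6 - (-6)*0) + ((-6)*3 - (-3)*6) + ((-3)*(-6) - 5*3)
= 39
Area = |39|/2 = 19.5

19.5


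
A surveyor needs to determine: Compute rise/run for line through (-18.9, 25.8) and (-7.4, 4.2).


slope = (y2-y1)/(x2-x1) = (4.2-25.8)/((-7.4)-(-18.9)) = (-21.6)/11.5 = -1.8783

-1.8783


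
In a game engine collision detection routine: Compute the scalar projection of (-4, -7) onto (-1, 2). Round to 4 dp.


u.v = -10, |v| = sqrt(5) = 2.2361
Scalar projection = u.v / |v| = -10 / sqrt(5) = -4.4721

-4.4721


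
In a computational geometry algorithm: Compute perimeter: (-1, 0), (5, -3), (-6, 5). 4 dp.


Sides: (-1, 0)->(5, -3): sqrt(45) = 6.708204, (5, -3)->(-6, 5): sqrt(185) = 13.601471, (-6, 5)->(-1, 0): sqrt(50) = 7.071068
Sum = 27.380743
Perimeter = 27.3807

27.3807


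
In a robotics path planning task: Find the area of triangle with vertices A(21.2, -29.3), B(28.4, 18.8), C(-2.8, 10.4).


Area = |x_A(y_B-y_C) + x_B(y_C-y_A) + x_C(y_A-y_B)|/2
= |178.08 + 1127.48 + 134.68|/2
= 1440.24/2 = 720.12

720.12


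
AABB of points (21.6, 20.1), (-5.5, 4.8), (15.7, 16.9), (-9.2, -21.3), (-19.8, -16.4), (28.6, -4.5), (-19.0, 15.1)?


x range: [-19.8, 28.6]
y range: [-21.3, 20.1]
Bounding box: (-19.8,-21.3) to (28.6,20.1)

(-19.8,-21.3) to (28.6,20.1)


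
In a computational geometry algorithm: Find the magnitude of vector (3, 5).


|u| = sqrt(3^2 + 5^2) = sqrt(34) = 5.831

5.831


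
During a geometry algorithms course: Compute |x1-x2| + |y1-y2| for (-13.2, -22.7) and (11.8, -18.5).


|(-13.2)-11.8| + |(-22.7)-(-18.5)| = 25 + 4.2 = 29.2

29.2


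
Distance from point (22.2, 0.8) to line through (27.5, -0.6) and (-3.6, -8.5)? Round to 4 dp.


|cross product| = 85.41
|line direction| = sqrt(1029.62) = 32.0877
Distance = 85.41/sqrt(1029.62) = 2.6618

2.6618


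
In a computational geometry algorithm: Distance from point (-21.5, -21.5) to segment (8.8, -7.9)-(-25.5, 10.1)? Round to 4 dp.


Project P onto AB: t = 0.5295 (clamped to [0,1])
Closest point on segment: (-9.3614, 1.6308)
Distance: 26.1224

26.1224


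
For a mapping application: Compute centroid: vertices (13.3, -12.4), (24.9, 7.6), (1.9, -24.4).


Centroid = ((x_A+x_B+x_C)/3, (y_A+y_B+y_C)/3)
= ((13.3+24.9+1.9)/3, ((-12.4)+7.6+(-24.4))/3)
= (13.3667, -9.7333)

(13.3667, -9.7333)


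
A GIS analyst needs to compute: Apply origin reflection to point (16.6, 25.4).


Reflection over origin: (x,y) -> (-x,-y)
(16.6, 25.4) -> (-16.6, -25.4)

(-16.6, -25.4)


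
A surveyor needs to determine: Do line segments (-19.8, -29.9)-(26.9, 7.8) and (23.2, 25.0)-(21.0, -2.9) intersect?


Cross products: d1=-1078.92, d2=141.07, d3=942.73, d4=-277.26
d1*d2 < 0 and d3*d4 < 0? yes

Yes, they intersect


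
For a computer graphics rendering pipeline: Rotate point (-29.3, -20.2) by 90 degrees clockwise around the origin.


90° CW: (x,y) -> (y, -x)
(-29.3,-20.2) -> (-20.2, 29.3)

(-20.2, 29.3)


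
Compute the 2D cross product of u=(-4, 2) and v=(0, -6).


u x v = u_x*v_y - u_y*v_x = (-4)*(-6) - 2*0
= 24 - 0 = 24

24


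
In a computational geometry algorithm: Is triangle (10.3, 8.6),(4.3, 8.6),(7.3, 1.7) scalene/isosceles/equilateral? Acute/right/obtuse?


Side lengths squared: AB^2=36, BC^2=56.61, CA^2=56.61
Sorted: [36, 56.61, 56.61]
By sides: Isosceles, By angles: Acute

Isosceles, Acute


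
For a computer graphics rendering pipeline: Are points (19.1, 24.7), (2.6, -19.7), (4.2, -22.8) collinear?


Cross product: (2.6-19.1)*((-22.8)-24.7) - ((-19.7)-24.7)*(4.2-19.1)
= 122.19

No, not collinear


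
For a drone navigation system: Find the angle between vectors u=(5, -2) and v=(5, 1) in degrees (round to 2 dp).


u.v = 23, |u| = sqrt(29) = 5.3852, |v| = sqrt(26) = 5.099
cos(theta) = u.v/(|u||v|) = 23/sqrt(754) = 0.837611
theta = acos(0.837611) = 33.11 degrees

33.11 degrees


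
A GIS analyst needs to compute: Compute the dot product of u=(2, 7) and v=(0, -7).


u . v = u_x*v_x + u_y*v_y = 2*0 + 7*(-7)
= 0 + (-49) = -49

-49


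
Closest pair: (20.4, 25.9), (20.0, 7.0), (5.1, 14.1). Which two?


d(P0,P1) = 18.9042, d(P0,P2) = 19.3217, d(P1,P2) = 16.5052
Closest: P1 and P2

Closest pair: (20.0, 7.0) and (5.1, 14.1), distance = 16.5052


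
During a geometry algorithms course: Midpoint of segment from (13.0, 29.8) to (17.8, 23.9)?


M = ((13+17.8)/2, (29.8+23.9)/2)
= (15.4, 26.85)

(15.4, 26.85)


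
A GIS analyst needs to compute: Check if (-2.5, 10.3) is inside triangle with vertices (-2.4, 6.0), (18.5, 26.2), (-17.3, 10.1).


Cross products: AB x AP = 91.89, BC x BP = 231.12, CA x CP = 63.66
All same sign? yes

Yes, inside


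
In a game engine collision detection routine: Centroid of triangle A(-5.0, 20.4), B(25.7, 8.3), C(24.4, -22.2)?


Centroid = ((x_A+x_B+x_C)/3, (y_A+y_B+y_C)/3)
= (((-5)+25.7+24.4)/3, (20.4+8.3+(-22.2))/3)
= (15.0333, 2.1667)

(15.0333, 2.1667)


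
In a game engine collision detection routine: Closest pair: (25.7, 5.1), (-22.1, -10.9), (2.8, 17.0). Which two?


d(P0,P1) = 50.4067, d(P0,P2) = 25.8074, d(P1,P2) = 37.3955
Closest: P0 and P2

Closest pair: (25.7, 5.1) and (2.8, 17.0), distance = 25.8074


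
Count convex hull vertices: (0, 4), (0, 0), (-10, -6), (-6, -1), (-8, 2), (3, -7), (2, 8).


Convex hull vertices (CCW): (-10, -6), (3, -7), (2, 8), (-8, 2)
Count = 4

4


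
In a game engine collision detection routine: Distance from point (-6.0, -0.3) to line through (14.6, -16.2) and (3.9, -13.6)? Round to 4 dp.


|cross product| = 116.57
|line direction| = sqrt(121.25) = 11.0114
Distance = 116.57/sqrt(121.25) = 10.5863

10.5863


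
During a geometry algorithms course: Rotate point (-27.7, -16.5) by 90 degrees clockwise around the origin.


90° CW: (x,y) -> (y, -x)
(-27.7,-16.5) -> (-16.5, 27.7)

(-16.5, 27.7)


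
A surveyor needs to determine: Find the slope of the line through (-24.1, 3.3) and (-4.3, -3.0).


slope = (y2-y1)/(x2-x1) = ((-3)-3.3)/((-4.3)-(-24.1)) = (-6.3)/19.8 = -0.3182

-0.3182


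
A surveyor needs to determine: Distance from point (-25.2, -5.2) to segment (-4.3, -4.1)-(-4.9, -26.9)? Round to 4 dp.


Project P onto AB: t = 0.0723 (clamped to [0,1])
Closest point on segment: (-4.3434, -5.7489)
Distance: 20.8638

20.8638


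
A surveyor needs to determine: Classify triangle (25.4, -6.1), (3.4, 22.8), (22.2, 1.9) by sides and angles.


Side lengths squared: AB^2=1319.21, BC^2=790.25, CA^2=74.24
Sorted: [74.24, 790.25, 1319.21]
By sides: Scalene, By angles: Obtuse

Scalene, Obtuse


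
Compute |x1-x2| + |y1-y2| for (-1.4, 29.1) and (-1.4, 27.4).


|(-1.4)-(-1.4)| + |29.1-27.4| = 0 + 1.7 = 1.7

1.7


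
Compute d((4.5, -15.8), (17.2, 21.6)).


dx=12.7, dy=37.4
d^2 = 12.7^2 + 37.4^2 = 1560.05
d = sqrt(1560.05) = 39.4975

39.4975


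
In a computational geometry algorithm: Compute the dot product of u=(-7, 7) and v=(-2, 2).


u . v = u_x*v_x + u_y*v_y = (-7)*(-2) + 7*2
= 14 + 14 = 28

28


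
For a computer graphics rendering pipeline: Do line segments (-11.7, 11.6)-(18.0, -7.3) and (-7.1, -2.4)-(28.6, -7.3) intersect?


Cross products: d1=477.26, d2=-51.94, d3=-328.86, d4=200.34
d1*d2 < 0 and d3*d4 < 0? yes

Yes, they intersect


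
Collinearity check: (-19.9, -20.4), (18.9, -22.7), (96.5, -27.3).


Cross product: (18.9-(-19.9))*((-27.3)-(-20.4)) - ((-22.7)-(-20.4))*(96.5-(-19.9))
= 0

Yes, collinear


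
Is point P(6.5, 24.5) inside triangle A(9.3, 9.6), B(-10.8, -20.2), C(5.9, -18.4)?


Cross products: AB x AP = -382.93, BC x BP = 715.35, CA x CP = 129.06
All same sign? no

No, outside


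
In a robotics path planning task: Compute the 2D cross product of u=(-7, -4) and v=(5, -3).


u x v = u_x*v_y - u_y*v_x = (-7)*(-3) - (-4)*5
= 21 - (-20) = 41

41


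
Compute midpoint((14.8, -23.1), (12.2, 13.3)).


M = ((14.8+12.2)/2, ((-23.1)+13.3)/2)
= (13.5, -4.9)

(13.5, -4.9)


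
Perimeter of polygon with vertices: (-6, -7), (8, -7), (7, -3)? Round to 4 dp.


Sides: (-6, -7)->(8, -7): sqrt(196) = 14, (8, -7)->(7, -3): sqrt(17) = 4.123106, (7, -3)->(-6, -7): sqrt(185) = 13.601471
Sum = 31.724577
Perimeter = 31.7246

31.7246


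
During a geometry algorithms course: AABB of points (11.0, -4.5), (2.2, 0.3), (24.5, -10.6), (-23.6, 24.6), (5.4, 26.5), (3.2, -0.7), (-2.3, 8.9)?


x range: [-23.6, 24.5]
y range: [-10.6, 26.5]
Bounding box: (-23.6,-10.6) to (24.5,26.5)

(-23.6,-10.6) to (24.5,26.5)


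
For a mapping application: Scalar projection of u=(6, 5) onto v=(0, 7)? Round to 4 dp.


u.v = 35, |v| = sqrt(49) = 7
Scalar projection = u.v / |v| = 35 / sqrt(49) = 5

5


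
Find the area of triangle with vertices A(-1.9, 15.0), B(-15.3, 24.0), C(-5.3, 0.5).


Area = |x_A(y_B-y_C) + x_B(y_C-y_A) + x_C(y_A-y_B)|/2
= |(-44.65) + 221.85 + 47.7|/2
= 224.9/2 = 112.45

112.45


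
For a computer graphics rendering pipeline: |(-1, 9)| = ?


|u| = sqrt((-1)^2 + 9^2) = sqrt(82) = 9.0554

9.0554


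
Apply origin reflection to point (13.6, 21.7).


Reflection over origin: (x,y) -> (-x,-y)
(13.6, 21.7) -> (-13.6, -21.7)

(-13.6, -21.7)


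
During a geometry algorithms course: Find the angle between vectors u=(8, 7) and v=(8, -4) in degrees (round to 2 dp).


u.v = 36, |u| = sqrt(113) = 10.6301, |v| = sqrt(80) = 8.9443
cos(theta) = u.v/(|u||v|) = 36/sqrt(9040) = 0.378633
theta = acos(0.378633) = 67.75 degrees

67.75 degrees


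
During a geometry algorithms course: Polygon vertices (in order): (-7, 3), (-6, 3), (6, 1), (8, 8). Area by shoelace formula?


Shoelace sum: ((-7)*3 - (-6)*3) + ((-6)*1 - 6*3) + (6*8 - 8*1) + (8*3 - (-7)*8)
= 93
Area = |93|/2 = 46.5

46.5


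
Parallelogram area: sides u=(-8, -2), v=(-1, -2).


|u x v| = |(-8)*(-2) - (-2)*(-1)|
= |16 - 2| = 14

14


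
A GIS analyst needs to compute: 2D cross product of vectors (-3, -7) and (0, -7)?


u x v = u_x*v_y - u_y*v_x = (-3)*(-7) - (-7)*0
= 21 - 0 = 21

21


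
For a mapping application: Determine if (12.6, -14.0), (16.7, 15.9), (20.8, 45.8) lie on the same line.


Cross product: (16.7-12.6)*(45.8-(-14)) - (15.9-(-14))*(20.8-12.6)
= 0

Yes, collinear


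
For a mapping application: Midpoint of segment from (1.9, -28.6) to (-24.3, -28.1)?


M = ((1.9+(-24.3))/2, ((-28.6)+(-28.1))/2)
= (-11.2, -28.35)

(-11.2, -28.35)


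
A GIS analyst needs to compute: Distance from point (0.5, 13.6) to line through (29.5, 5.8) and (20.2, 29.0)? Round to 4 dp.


|cross product| = 600.26
|line direction| = sqrt(624.73) = 24.9946
Distance = 600.26/sqrt(624.73) = 24.0156

24.0156


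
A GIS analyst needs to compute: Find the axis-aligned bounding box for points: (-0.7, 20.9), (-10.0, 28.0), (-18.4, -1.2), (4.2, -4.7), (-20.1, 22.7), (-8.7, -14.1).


x range: [-20.1, 4.2]
y range: [-14.1, 28]
Bounding box: (-20.1,-14.1) to (4.2,28)

(-20.1,-14.1) to (4.2,28)


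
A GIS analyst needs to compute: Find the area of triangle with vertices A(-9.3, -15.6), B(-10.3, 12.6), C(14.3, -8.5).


Area = |x_A(y_B-y_C) + x_B(y_C-y_A) + x_C(y_A-y_B)|/2
= |(-196.23) + (-73.13) + (-403.26)|/2
= 672.62/2 = 336.31

336.31


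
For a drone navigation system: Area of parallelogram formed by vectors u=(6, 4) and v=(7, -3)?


|u x v| = |6*(-3) - 4*7|
= |(-18) - 28| = 46

46


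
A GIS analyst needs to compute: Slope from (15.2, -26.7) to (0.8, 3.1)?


slope = (y2-y1)/(x2-x1) = (3.1-(-26.7))/(0.8-15.2) = 29.8/(-14.4) = -2.0694

-2.0694


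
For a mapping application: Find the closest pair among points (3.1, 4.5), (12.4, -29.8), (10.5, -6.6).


d(P0,P1) = 35.5384, d(P0,P2) = 13.3405, d(P1,P2) = 23.2777
Closest: P0 and P2

Closest pair: (3.1, 4.5) and (10.5, -6.6), distance = 13.3405


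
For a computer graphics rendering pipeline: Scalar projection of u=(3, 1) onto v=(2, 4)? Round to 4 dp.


u.v = 10, |v| = sqrt(20) = 4.4721
Scalar projection = u.v / |v| = 10 / sqrt(20) = 2.2361

2.2361


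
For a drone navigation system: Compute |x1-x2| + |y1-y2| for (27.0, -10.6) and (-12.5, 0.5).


|27-(-12.5)| + |(-10.6)-0.5| = 39.5 + 11.1 = 50.6

50.6


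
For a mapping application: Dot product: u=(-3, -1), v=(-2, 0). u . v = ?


u . v = u_x*v_x + u_y*v_y = (-3)*(-2) + (-1)*0
= 6 + 0 = 6

6


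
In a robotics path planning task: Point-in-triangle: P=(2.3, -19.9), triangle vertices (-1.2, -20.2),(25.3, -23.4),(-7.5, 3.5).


Cross products: AB x AP = 19.15, BC x BP = 503.9, CA x CP = 84.84
All same sign? yes

Yes, inside


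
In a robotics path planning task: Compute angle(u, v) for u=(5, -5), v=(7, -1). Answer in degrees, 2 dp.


u.v = 40, |u| = sqrt(50) = 7.0711, |v| = sqrt(50) = 7.0711
cos(theta) = u.v/(|u||v|) = 40/sqrt(2500) = 0.8
theta = acos(0.8) = 36.87 degrees

36.87 degrees


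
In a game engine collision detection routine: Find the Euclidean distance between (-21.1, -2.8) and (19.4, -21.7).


dx=40.5, dy=-18.9
d^2 = 40.5^2 + (-18.9)^2 = 1997.46
d = sqrt(1997.46) = 44.693

44.693


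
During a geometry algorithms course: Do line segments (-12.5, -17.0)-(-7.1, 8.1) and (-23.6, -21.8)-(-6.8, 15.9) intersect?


Cross products: d1=-337.83, d2=-119.73, d3=252.69, d4=34.59
d1*d2 < 0 and d3*d4 < 0? no

No, they don't intersect


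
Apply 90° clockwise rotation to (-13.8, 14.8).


90° CW: (x,y) -> (y, -x)
(-13.8,14.8) -> (14.8, 13.8)

(14.8, 13.8)


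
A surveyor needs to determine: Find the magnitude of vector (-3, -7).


|u| = sqrt((-3)^2 + (-7)^2) = sqrt(58) = 7.6158

7.6158


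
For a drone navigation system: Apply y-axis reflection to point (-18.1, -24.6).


Reflection over y-axis: (x,y) -> (-x,y)
(-18.1, -24.6) -> (18.1, -24.6)

(18.1, -24.6)


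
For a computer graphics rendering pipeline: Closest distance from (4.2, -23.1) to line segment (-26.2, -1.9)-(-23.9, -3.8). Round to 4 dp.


Project P onto AB: t = 1 (clamped to [0,1])
Closest point on segment: (-23.9, -3.8)
Distance: 34.0896

34.0896


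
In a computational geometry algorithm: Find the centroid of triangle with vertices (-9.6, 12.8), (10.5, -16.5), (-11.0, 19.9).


Centroid = ((x_A+x_B+x_C)/3, (y_A+y_B+y_C)/3)
= (((-9.6)+10.5+(-11))/3, (12.8+(-16.5)+19.9)/3)
= (-3.3667, 5.4)

(-3.3667, 5.4)


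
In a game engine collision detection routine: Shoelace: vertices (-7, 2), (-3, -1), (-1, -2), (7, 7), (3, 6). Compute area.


Shoelace sum: ((-7)*(-1) - (-3)*2) + ((-3)*(-2) - (-1)*(-1)) + ((-1)*7 - 7*(-2)) + (7*6 - 3*7) + (3*2 - (-7)*6)
= 94
Area = |94|/2 = 47

47


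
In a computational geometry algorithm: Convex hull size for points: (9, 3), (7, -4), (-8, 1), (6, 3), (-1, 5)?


Convex hull vertices (CCW): (-8, 1), (7, -4), (9, 3), (-1, 5)
Count = 4

4


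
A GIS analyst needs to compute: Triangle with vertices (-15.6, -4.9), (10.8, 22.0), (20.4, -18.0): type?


Side lengths squared: AB^2=1420.57, BC^2=1692.16, CA^2=1467.61
Sorted: [1420.57, 1467.61, 1692.16]
By sides: Scalene, By angles: Acute

Scalene, Acute


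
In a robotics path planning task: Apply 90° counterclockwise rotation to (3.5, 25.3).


90° CCW: (x,y) -> (-y, x)
(3.5,25.3) -> (-25.3, 3.5)

(-25.3, 3.5)


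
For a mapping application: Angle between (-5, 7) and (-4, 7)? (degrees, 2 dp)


u.v = 69, |u| = sqrt(74) = 8.6023, |v| = sqrt(65) = 8.0623
cos(theta) = u.v/(|u||v|) = 69/sqrt(4810) = 0.994893
theta = acos(0.994893) = 5.79 degrees

5.79 degrees


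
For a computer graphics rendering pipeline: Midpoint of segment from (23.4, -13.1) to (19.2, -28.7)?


M = ((23.4+19.2)/2, ((-13.1)+(-28.7))/2)
= (21.3, -20.9)

(21.3, -20.9)


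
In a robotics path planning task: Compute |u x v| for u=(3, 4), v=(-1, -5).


|u x v| = |3*(-5) - 4*(-1)|
= |(-15) - (-4)| = 11

11


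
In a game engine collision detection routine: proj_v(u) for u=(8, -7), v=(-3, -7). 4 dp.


u.v = 25, |v| = sqrt(58) = 7.6158
Scalar projection = u.v / |v| = 25 / sqrt(58) = 3.2827

3.2827


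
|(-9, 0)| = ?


|u| = sqrt((-9)^2 + 0^2) = sqrt(81) = 9

9


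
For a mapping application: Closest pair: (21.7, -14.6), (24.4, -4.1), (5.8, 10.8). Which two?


d(P0,P1) = 10.8416, d(P0,P2) = 29.9661, d(P1,P2) = 23.8321
Closest: P0 and P1

Closest pair: (21.7, -14.6) and (24.4, -4.1), distance = 10.8416


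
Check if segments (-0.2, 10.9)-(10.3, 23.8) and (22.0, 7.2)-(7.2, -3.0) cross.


Cross products: d1=-281.2, d2=-365.02, d3=-325.23, d4=-241.41
d1*d2 < 0 and d3*d4 < 0? no

No, they don't intersect


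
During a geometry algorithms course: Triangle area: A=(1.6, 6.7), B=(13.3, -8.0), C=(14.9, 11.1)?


Area = |x_A(y_B-y_C) + x_B(y_C-y_A) + x_C(y_A-y_B)|/2
= |(-30.56) + 58.52 + 219.03|/2
= 246.99/2 = 123.495

123.495


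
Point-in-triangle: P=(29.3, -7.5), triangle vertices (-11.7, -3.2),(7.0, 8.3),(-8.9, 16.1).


Cross products: AB x AP = -551.91, BC x BP = 77.28, CA x CP = 803.34
All same sign? no

No, outside


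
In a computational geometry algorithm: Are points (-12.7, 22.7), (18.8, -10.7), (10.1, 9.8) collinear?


Cross product: (18.8-(-12.7))*(9.8-22.7) - ((-10.7)-22.7)*(10.1-(-12.7))
= 355.17

No, not collinear


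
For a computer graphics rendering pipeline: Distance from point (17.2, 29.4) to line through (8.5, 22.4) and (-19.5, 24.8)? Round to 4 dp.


|cross product| = 216.88
|line direction| = sqrt(789.76) = 28.1027
Distance = 216.88/sqrt(789.76) = 7.7174

7.7174


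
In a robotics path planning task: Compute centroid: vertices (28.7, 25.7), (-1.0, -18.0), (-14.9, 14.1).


Centroid = ((x_A+x_B+x_C)/3, (y_A+y_B+y_C)/3)
= ((28.7+(-1)+(-14.9))/3, (25.7+(-18)+14.1)/3)
= (4.2667, 7.2667)

(4.2667, 7.2667)


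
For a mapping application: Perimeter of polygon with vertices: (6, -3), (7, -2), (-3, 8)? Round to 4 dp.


Sides: (6, -3)->(7, -2): sqrt(2) = 1.414214, (7, -2)->(-3, 8): sqrt(200) = 14.142136, (-3, 8)->(6, -3): sqrt(202) = 14.21267
Sum = 29.76902
Perimeter = 29.769

29.769


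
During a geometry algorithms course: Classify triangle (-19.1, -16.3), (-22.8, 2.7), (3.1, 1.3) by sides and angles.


Side lengths squared: AB^2=374.69, BC^2=672.77, CA^2=802.6
Sorted: [374.69, 672.77, 802.6]
By sides: Scalene, By angles: Acute

Scalene, Acute


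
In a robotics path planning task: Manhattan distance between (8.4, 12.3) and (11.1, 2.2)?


|8.4-11.1| + |12.3-2.2| = 2.7 + 10.1 = 12.8

12.8


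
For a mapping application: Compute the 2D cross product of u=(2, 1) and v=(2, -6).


u x v = u_x*v_y - u_y*v_x = 2*(-6) - 1*2
= (-12) - 2 = -14

-14


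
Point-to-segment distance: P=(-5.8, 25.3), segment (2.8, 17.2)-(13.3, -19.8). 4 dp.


Project P onto AB: t = 0 (clamped to [0,1])
Closest point on segment: (2.8, 17.2)
Distance: 11.814

11.814


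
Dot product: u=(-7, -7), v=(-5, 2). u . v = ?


u . v = u_x*v_x + u_y*v_y = (-7)*(-5) + (-7)*2
= 35 + (-14) = 21

21


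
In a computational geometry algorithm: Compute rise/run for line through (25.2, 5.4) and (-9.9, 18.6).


slope = (y2-y1)/(x2-x1) = (18.6-5.4)/((-9.9)-25.2) = 13.2/(-35.1) = -0.3761

-0.3761


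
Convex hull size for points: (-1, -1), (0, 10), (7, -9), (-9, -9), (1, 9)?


Convex hull vertices (CCW): (-9, -9), (7, -9), (1, 9), (0, 10)
Count = 4

4


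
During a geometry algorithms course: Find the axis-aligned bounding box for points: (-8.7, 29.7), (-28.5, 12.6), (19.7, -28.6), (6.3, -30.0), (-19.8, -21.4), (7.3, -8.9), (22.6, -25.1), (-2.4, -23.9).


x range: [-28.5, 22.6]
y range: [-30, 29.7]
Bounding box: (-28.5,-30) to (22.6,29.7)

(-28.5,-30) to (22.6,29.7)


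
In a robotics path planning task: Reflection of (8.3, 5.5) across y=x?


Reflection over y=x: (x,y) -> (y,x)
(8.3, 5.5) -> (5.5, 8.3)

(5.5, 8.3)


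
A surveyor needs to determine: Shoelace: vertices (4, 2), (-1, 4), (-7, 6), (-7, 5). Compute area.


Shoelace sum: (4*4 - (-1)*2) + ((-1)*6 - (-7)*4) + ((-7)*5 - (-7)*6) + ((-7)*2 - 4*5)
= 13
Area = |13|/2 = 6.5

6.5


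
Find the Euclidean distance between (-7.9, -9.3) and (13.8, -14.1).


dx=21.7, dy=-4.8
d^2 = 21.7^2 + (-4.8)^2 = 493.93
d = sqrt(493.93) = 22.2245

22.2245


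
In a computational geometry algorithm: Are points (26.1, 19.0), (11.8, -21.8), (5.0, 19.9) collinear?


Cross product: (11.8-26.1)*(19.9-19) - ((-21.8)-19)*(5-26.1)
= -873.75

No, not collinear


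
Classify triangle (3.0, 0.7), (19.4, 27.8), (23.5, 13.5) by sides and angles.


Side lengths squared: AB^2=1003.37, BC^2=221.3, CA^2=584.09
Sorted: [221.3, 584.09, 1003.37]
By sides: Scalene, By angles: Obtuse

Scalene, Obtuse


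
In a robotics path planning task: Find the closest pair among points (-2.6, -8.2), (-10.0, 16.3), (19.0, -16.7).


d(P0,P1) = 25.5932, d(P0,P2) = 23.2123, d(P1,P2) = 43.9318
Closest: P0 and P2

Closest pair: (-2.6, -8.2) and (19.0, -16.7), distance = 23.2123


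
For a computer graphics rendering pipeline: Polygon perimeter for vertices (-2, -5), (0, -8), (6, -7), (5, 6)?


Sides: (-2, -5)->(0, -8): sqrt(13) = 3.605551, (0, -8)->(6, -7): sqrt(37) = 6.082763, (6, -7)->(5, 6): sqrt(170) = 13.038405, (5, 6)->(-2, -5): sqrt(170) = 13.038405
Sum = 35.765124
Perimeter = 35.7651

35.7651
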